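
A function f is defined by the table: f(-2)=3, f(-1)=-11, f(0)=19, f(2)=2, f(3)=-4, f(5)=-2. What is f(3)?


-4


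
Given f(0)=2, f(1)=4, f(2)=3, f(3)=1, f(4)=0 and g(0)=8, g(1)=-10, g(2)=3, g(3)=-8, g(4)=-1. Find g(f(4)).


f(4) = 0
g(0) = 8

8


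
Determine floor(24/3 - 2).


6


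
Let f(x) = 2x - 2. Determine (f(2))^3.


f(2) = 2
(2)^3 = 8

8


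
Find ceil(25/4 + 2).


25/4 = 6.25
6.25 + 2 = 8.25
ceil(8.25) = 9

9


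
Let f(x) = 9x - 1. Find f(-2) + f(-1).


f(-2) = -19
f(-1) = -10
Sum = -29

-29


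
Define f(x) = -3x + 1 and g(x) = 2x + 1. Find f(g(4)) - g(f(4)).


f(g(4)) = -26
g(f(4)) = -21
Difference = -5

-5


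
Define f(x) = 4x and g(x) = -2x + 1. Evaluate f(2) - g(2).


f(2) = 8
g(2) = -3
Difference = 11

11


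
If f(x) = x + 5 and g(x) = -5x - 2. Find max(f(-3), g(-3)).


f(-3) = 2
g(-3) = 13
max = 13

13


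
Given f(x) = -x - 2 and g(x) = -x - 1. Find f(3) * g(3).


f(3) = -5
g(3) = -4
Product = 20

20


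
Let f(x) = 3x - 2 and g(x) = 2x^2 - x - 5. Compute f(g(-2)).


g(-2) = 5
f(5) = 13

13


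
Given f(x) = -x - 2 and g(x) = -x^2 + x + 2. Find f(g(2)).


-2


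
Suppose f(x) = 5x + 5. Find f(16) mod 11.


f(16) = 85
85 mod 11 = 8

8


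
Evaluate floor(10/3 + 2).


10/3 = 3.3333
3.3333 + 2 = 5.3333
floor(5.3333) = 5

5


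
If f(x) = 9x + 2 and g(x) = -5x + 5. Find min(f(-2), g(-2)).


f(-2) = -16
g(-2) = 15
min = -16

-16


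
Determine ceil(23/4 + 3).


23/4 = 5.75
5.75 + 3 = 8.75
ceil(8.75) = 9

9


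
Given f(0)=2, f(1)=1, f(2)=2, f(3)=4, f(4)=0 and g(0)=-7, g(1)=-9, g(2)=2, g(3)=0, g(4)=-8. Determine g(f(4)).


-7


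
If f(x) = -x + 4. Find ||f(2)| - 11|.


f(2) = 2
|2| = 2
|2 - 11| = 9

9


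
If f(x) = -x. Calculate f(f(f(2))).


f(2) = -2
f(-2) = 2
f(2) = -2

-2


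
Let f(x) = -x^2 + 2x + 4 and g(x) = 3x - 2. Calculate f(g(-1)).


g(-1) = -5
f(-5) = (-1)*(-5)^2 + 2*(-5) + 4 = -31

-31


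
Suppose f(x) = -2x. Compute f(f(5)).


f(5) = -10
f(-10) = 20

20


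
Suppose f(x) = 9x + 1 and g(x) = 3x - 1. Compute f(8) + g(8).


f(8) = 73
g(8) = 23
Sum = 96

96


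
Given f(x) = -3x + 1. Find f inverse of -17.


Solve -3x + 1 = -17
x = (-17 - 1) / (-3) = 6

6


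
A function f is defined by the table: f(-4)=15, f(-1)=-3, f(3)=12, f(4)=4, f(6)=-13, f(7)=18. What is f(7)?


18


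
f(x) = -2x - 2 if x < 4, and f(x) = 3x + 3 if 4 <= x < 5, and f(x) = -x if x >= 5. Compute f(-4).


-4 satisfies x < 4
f(-4) = 6

6


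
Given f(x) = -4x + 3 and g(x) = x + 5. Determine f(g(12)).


g(12) = 17
f(17) = -65

-65


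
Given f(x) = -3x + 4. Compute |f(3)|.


5


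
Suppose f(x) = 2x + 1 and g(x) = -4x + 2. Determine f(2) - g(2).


f(2) = 5
g(2) = -6
Difference = 11

11


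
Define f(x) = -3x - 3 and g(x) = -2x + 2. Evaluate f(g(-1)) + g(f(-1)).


-13


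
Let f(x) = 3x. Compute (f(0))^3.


f(0) = 0
(0)^3 = 0

0


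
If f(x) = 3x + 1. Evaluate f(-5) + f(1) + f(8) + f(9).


f(-5) = -14
f(1) = 4
f(8) = 25
f(9) = 28
Sum = 43

43


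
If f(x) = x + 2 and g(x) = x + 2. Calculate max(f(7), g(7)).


f(7) = 9
g(7) = 9
max = 9

9


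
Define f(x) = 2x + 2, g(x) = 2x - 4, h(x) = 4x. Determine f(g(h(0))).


h(0) = 0
g(0) = -4
f(-4) = -6

-6


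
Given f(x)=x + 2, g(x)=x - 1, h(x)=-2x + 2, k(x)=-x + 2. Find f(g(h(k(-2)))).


k(-2) = 4
h(4) = -6
g(-6) = -7
f(-7) = -5

-5


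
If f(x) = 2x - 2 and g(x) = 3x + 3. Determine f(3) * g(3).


f(3) = 4
g(3) = 12
Product = 48

48


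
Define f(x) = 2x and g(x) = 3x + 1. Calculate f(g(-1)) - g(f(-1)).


f(g(-1)) = -4
g(f(-1)) = -5
Difference = 1

1


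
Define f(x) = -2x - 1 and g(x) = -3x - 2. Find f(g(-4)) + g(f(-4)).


f(g(-4)) = -21
g(f(-4)) = -23
Sum = -44

-44


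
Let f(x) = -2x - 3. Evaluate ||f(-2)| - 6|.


f(-2) = 1
|1| = 1
|1 - 6| = 5

5


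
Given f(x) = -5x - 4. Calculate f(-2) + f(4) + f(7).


f(-2) = 6
f(4) = -24
f(7) = -39
Sum = -57

-57


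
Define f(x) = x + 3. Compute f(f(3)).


f(3) = 6
f(6) = 9

9


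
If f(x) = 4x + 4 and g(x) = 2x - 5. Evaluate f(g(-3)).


-40


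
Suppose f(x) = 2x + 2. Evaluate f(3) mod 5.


f(3) = 8
8 mod 5 = 3

3


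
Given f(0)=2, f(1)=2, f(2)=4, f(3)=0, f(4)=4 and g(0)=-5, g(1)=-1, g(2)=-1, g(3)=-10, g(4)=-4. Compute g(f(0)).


f(0) = 2
g(2) = -1

-1


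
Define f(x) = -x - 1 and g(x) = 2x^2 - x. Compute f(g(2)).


g(2) = 6
f(6) = -7

-7


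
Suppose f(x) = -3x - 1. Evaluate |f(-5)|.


f(-5) = 14
|14| = 14

14


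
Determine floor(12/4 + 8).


12/4 = 3
3 + 8 = 11
floor(11) = 11

11


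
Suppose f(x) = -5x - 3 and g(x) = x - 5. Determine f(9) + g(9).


-44


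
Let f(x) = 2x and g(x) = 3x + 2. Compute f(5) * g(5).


f(5) = 10
g(5) = 17
Product = 170

170


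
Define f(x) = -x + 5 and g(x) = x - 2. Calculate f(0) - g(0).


f(0) = 5
g(0) = -2
Difference = 7

7


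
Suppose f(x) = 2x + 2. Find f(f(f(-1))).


f(-1) = 0
f(0) = 2
f(2) = 6

6


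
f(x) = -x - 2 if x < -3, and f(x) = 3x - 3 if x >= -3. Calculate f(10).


10 satisfies x >= -3
f(10) = 27

27


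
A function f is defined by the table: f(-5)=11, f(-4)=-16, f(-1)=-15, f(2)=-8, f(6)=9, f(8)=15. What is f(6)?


Reading from the table at x = 6

9


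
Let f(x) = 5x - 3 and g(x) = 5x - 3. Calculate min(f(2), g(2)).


f(2) = 7
g(2) = 7
min = 7

7


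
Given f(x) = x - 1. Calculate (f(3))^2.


f(3) = 2
(2)^2 = 4

4


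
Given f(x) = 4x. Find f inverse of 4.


Solve 4x = 4
x = (4) / 4 = 1

1


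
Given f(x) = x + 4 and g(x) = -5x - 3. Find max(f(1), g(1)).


f(1) = 5
g(1) = -8
max = 5

5


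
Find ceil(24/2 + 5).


24/2 = 12
12 + 5 = 17
ceil(17) = 17

17


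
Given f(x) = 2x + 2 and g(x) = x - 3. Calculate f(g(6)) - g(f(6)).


f(g(6)) = 8
g(f(6)) = 11
Difference = -3

-3


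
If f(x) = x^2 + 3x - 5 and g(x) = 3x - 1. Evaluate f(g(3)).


g(3) = 8
f(8) = 1*(8)^2 + 3*(8) - 5 = 83

83


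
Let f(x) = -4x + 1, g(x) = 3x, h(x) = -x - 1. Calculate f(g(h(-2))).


h(-2) = 1
g(1) = 3
f(3) = -11

-11


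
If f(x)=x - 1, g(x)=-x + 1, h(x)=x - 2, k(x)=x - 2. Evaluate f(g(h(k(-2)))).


k(-2) = -4
h(-4) = -6
g(-6) = 7
f(7) = 6

6


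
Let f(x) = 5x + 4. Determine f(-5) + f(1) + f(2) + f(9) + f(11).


f(-5) = -21
f(1) = 9
f(2) = 14
f(9) = 49
f(11) = 59
Sum = 110

110


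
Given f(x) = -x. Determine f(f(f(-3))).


f(-3) = 3
f(3) = -3
f(-3) = 3

3


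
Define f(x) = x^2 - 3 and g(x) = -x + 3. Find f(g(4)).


g(4) = -1
f(-1) = 1*(-1)^2 - 3 = -2

-2


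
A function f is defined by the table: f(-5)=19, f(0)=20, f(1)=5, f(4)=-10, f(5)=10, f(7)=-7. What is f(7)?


Reading from the table at x = 7

-7


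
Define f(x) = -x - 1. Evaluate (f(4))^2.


f(4) = -5
(-5)^2 = 25

25


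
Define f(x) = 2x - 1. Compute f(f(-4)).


-19


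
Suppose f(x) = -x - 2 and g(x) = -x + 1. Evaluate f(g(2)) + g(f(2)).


f(g(2)) = -1
g(f(2)) = 5
Sum = 4

4


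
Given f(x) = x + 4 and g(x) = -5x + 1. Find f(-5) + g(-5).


f(-5) = -1
g(-5) = 26
Sum = 25

25


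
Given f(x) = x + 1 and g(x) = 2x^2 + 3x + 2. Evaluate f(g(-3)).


g(-3) = 11
f(11) = 12

12


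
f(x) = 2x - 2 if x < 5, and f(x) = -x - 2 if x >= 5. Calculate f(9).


9 satisfies x >= 5
f(9) = -11

-11


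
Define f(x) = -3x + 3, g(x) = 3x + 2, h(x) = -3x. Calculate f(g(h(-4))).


h(-4) = 12
g(12) = 38
f(38) = -111

-111


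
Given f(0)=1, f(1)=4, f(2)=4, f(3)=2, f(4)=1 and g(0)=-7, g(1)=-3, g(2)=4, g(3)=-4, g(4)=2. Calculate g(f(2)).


f(2) = 4
g(4) = 2

2


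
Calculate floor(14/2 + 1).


8


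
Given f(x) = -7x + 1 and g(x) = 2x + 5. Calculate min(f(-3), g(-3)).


-1


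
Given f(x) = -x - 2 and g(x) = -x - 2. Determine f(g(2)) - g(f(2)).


f(g(2)) = 2
g(f(2)) = 2
Difference = 0

0


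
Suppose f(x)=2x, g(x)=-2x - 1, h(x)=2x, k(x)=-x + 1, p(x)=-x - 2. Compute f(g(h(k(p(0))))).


p(0) = -2
k(-2) = 3
h(3) = 6
g(6) = -13
f(-13) = -26

-26


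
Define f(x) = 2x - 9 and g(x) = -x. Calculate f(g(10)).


g(10) = -10
f(-10) = -29

-29


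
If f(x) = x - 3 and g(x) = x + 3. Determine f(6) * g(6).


f(6) = 3
g(6) = 9
Product = 27

27


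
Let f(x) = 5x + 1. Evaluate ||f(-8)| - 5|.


f(-8) = -39
|-39| = 39
|39 - 5| = 34

34


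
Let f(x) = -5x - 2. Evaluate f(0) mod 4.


f(0) = -2
-2 mod 4 = 2

2


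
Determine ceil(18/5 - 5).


18/5 = 3.6
3.6 - 5 = -1.4
ceil(-1.4) = -1

-1


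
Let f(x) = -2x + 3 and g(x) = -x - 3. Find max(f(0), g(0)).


f(0) = 3
g(0) = -3
max = 3

3


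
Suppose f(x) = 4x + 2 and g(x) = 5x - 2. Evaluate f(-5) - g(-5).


f(-5) = -18
g(-5) = -27
Difference = 9

9


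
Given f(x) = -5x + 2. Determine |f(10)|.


f(10) = -48
|-48| = 48

48


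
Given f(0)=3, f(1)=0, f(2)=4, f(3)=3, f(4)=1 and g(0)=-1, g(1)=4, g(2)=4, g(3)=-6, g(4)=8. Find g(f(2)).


f(2) = 4
g(4) = 8

8


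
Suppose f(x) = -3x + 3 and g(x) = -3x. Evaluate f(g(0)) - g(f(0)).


f(g(0)) = 3
g(f(0)) = -9
Difference = 12

12


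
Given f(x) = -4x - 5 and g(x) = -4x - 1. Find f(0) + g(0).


f(0) = -5
g(0) = -1
Sum = -6

-6


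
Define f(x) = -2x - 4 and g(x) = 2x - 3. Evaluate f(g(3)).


-10


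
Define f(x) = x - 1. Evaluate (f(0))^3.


f(0) = -1
(-1)^3 = -1

-1


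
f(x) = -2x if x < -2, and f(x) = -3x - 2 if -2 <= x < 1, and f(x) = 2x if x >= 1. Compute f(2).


2 satisfies x >= 1
f(2) = 4

4


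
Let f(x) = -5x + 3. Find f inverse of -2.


Solve -5x + 3 = -2
x = (-2 - 3) / (-5) = 1

1


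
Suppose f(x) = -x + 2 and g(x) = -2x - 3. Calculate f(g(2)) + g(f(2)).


f(g(2)) = 9
g(f(2)) = -3
Sum = 6

6


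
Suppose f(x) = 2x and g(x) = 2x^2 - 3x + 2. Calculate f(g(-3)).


58


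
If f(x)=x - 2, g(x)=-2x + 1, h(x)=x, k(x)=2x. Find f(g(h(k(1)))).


k(1) = 2
h(2) = 2
g(2) = -3
f(-3) = -5

-5


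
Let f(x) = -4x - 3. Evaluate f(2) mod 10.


f(2) = -11
-11 mod 10 = 9

9


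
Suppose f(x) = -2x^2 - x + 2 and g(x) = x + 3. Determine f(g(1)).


g(1) = 4
f(4) = (-2)*(4)^2 - 1*(4) + 2 = -34

-34


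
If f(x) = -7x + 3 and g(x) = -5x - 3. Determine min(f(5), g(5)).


f(5) = -32
g(5) = -28
min = -32

-32


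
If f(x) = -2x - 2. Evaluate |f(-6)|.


f(-6) = 10
|10| = 10

10


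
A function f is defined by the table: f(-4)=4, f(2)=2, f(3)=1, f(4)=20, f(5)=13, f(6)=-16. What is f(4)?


Reading from the table at x = 4

20


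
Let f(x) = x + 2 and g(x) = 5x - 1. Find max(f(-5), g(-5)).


-3


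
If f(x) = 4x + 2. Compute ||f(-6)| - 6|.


f(-6) = -22
|-22| = 22
|22 - 6| = 16

16


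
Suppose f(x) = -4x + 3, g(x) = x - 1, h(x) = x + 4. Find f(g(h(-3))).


h(-3) = 1
g(1) = 0
f(0) = 3

3


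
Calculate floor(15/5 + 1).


15/5 = 3
3 + 1 = 4
floor(4) = 4

4


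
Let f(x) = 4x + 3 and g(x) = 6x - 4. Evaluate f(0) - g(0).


f(0) = 3
g(0) = -4
Difference = 7

7


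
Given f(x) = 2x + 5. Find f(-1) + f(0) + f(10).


f(-1) = 3
f(0) = 5
f(10) = 25
Sum = 33

33


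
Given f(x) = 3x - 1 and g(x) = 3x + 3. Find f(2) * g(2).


f(2) = 5
g(2) = 9
Product = 45

45


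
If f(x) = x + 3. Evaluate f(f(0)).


f(0) = 3
f(3) = 6

6


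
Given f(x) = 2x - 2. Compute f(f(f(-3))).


f(-3) = -8
f(-8) = -18
f(-18) = -38

-38


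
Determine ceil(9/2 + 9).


9/2 = 4.5
4.5 + 9 = 13.5
ceil(13.5) = 14

14


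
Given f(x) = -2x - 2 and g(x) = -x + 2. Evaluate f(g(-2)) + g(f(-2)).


f(g(-2)) = -10
g(f(-2)) = 0
Sum = -10

-10


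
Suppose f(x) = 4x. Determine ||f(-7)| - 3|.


f(-7) = -28
|-28| = 28
|28 - 3| = 25

25


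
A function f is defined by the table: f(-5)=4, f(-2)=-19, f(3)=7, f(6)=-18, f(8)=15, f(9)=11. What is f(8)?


Reading from the table at x = 8

15


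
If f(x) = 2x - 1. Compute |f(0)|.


1


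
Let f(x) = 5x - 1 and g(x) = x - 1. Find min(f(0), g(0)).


-1


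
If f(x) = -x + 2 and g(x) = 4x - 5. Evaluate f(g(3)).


g(3) = 7
f(7) = -5

-5


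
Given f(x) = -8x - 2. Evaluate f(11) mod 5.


f(11) = -90
-90 mod 5 = 0

0


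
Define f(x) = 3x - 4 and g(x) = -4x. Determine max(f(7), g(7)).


f(7) = 17
g(7) = -28
max = 17

17


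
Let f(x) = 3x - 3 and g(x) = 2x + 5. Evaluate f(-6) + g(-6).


-28


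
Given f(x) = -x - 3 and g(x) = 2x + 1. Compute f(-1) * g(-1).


f(-1) = -2
g(-1) = -1
Product = 2

2


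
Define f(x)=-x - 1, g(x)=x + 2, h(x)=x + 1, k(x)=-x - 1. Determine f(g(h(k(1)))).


k(1) = -2
h(-2) = -1
g(-1) = 1
f(1) = -2

-2


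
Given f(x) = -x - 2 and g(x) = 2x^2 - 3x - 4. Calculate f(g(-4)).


-42


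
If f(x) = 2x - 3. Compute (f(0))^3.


f(0) = -3
(-3)^3 = -27

-27


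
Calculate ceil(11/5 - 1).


11/5 = 2.2
2.2 - 1 = 1.2
ceil(1.2) = 2

2


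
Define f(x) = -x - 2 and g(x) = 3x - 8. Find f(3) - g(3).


-6


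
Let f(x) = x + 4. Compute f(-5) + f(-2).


f(-5) = -1
f(-2) = 2
Sum = 1

1


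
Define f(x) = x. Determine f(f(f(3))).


3


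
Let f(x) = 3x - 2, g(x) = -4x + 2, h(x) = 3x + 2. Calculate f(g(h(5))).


h(5) = 17
g(17) = -66
f(-66) = -200

-200


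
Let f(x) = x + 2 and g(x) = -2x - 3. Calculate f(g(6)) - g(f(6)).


f(g(6)) = -13
g(f(6)) = -19
Difference = 6

6


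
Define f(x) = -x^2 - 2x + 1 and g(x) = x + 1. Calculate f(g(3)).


g(3) = 4
f(4) = (-1)*(4)^2 - 2*(4) + 1 = -23

-23


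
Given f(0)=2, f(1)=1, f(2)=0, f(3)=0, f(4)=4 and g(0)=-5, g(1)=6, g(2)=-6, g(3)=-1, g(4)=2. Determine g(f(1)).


f(1) = 1
g(1) = 6

6


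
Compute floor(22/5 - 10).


22/5 = 4.4
4.4 - 10 = -5.6
floor(-5.6) = -6

-6


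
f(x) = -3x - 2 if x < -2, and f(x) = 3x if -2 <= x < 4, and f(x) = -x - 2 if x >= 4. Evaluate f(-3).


-3 satisfies x < -2
f(-3) = 7

7


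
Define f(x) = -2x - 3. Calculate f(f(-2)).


f(-2) = 1
f(1) = -5

-5


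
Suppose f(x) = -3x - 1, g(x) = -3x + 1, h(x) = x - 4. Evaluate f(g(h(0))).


h(0) = -4
g(-4) = 13
f(13) = -40

-40


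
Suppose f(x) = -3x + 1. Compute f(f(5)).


f(5) = -14
f(-14) = 43

43


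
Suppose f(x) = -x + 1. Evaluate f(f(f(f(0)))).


f(0) = 1
f(1) = 0
f(0) = 1
f(1) = 0

0


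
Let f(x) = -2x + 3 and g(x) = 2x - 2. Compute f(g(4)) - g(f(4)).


f(g(4)) = -9
g(f(4)) = -12
Difference = 3

3


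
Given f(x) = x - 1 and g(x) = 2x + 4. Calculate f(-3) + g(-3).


f(-3) = -4
g(-3) = -2
Sum = -6

-6


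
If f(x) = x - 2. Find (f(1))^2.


f(1) = -1
(-1)^2 = 1

1


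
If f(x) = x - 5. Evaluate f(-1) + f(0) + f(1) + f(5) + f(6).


f(-1) = -6
f(0) = -5
f(1) = -4
f(5) = 0
f(6) = 1
Sum = -14

-14


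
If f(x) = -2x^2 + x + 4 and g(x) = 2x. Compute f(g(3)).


g(3) = 6
f(6) = (-2)*(6)^2 + 1*(6) + 4 = -62

-62


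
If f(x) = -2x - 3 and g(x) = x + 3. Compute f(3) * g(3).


f(3) = -9
g(3) = 6
Product = -54

-54


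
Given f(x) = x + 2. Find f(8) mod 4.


f(8) = 10
10 mod 4 = 2

2


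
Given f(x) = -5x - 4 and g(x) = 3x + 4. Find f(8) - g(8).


f(8) = -44
g(8) = 28
Difference = -72

-72


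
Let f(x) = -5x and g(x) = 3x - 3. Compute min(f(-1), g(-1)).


f(-1) = 5
g(-1) = -6
min = -6

-6


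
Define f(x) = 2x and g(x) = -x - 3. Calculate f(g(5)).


g(5) = -8
f(-8) = -16

-16


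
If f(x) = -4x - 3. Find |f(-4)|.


f(-4) = 13
|13| = 13

13


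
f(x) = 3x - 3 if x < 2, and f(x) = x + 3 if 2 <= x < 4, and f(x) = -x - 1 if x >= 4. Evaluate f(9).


9 satisfies x >= 4
f(9) = -10

-10


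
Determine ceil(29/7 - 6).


29/7 = 4.1429
4.1429 - 6 = -1.8571
ceil(-1.8571) = -1

-1


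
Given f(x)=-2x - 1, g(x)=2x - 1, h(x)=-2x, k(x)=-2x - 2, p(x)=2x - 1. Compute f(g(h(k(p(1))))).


p(1) = 1
k(1) = -4
h(-4) = 8
g(8) = 15
f(15) = -31

-31


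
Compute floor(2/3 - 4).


2/3 = 0.6667
0.6667 - 4 = -3.3333
floor(-3.3333) = -4

-4


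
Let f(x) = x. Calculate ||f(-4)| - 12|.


f(-4) = -4
|-4| = 4
|4 - 12| = 8

8


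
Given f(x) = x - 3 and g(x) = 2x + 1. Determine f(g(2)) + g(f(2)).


f(g(2)) = 2
g(f(2)) = -1
Sum = 1

1


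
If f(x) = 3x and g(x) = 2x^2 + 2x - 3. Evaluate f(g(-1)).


g(-1) = -3
f(-3) = -9

-9


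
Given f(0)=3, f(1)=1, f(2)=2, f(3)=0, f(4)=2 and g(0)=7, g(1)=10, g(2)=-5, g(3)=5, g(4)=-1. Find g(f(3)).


7


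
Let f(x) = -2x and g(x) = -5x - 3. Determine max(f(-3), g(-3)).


12


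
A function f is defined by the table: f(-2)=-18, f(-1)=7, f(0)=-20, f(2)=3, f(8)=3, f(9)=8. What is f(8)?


Reading from the table at x = 8

3


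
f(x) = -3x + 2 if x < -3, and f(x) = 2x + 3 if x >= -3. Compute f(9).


9 satisfies x >= -3
f(9) = 21

21


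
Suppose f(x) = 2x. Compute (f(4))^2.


64


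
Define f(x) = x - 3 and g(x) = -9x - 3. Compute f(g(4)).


g(4) = -39
f(-39) = -42

-42


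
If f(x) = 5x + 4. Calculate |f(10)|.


f(10) = 54
|54| = 54

54


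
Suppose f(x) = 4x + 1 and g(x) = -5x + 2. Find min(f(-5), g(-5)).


-19


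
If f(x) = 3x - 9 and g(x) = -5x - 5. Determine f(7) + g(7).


f(7) = 12
g(7) = -40
Sum = -28

-28


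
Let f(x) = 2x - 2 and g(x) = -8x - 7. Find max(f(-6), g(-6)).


f(-6) = -14
g(-6) = 41
max = 41

41


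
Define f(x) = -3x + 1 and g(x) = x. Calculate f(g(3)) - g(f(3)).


f(g(3)) = -8
g(f(3)) = -8
Difference = 0

0


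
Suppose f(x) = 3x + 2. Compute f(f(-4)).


-28


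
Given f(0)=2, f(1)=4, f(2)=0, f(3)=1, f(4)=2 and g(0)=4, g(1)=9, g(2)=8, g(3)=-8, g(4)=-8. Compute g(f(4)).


f(4) = 2
g(2) = 8

8


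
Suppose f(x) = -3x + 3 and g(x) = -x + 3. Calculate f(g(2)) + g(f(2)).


f(g(2)) = 0
g(f(2)) = 6
Sum = 6

6


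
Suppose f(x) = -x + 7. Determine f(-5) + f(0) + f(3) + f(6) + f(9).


f(-5) = 12
f(0) = 7
f(3) = 4
f(6) = 1
f(9) = -2
Sum = 22

22


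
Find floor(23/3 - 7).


23/3 = 7.6667
7.6667 - 7 = 0.6667
floor(0.6667) = 0

0


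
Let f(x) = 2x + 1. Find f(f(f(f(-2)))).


-17


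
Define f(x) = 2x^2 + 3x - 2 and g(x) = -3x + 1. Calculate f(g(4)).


g(4) = -11
f(-11) = 2*(-11)^2 + 3*(-11) - 2 = 207

207


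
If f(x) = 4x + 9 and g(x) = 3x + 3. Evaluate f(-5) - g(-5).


f(-5) = -11
g(-5) = -12
Difference = 1

1


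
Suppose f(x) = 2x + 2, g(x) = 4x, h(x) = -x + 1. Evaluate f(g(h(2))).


h(2) = -1
g(-1) = -4
f(-4) = -6

-6


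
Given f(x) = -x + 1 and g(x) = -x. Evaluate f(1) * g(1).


f(1) = 0
g(1) = -1
Product = 0

0


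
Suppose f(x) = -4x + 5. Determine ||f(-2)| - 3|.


f(-2) = 13
|13| = 13
|13 - 3| = 10

10


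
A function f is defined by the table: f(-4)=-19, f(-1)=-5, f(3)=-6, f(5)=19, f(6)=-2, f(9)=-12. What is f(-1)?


-5


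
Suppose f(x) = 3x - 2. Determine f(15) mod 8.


f(15) = 43
43 mod 8 = 3

3


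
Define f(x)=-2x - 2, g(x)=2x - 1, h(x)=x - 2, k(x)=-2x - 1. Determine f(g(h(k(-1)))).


4


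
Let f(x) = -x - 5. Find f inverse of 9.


Solve -x - 5 = 9
x = (9 + 5) / (-1) = -14

-14


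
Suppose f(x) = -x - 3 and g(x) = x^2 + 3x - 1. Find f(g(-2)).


g(-2) = -3
f(-3) = 0

0


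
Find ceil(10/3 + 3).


10/3 = 3.3333
3.3333 + 3 = 6.3333
ceil(6.3333) = 7

7


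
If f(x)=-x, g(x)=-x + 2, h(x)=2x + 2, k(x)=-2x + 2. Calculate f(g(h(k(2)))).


k(2) = -2
h(-2) = -2
g(-2) = 4
f(4) = -4

-4


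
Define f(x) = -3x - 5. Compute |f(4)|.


f(4) = -17
|-17| = 17

17


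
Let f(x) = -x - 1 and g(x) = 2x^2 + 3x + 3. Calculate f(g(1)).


g(1) = 8
f(8) = -9

-9


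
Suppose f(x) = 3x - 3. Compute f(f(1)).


f(1) = 0
f(0) = -3

-3


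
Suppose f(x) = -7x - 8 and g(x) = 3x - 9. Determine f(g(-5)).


g(-5) = -24
f(-24) = 160

160


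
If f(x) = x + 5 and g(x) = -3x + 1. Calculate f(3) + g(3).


f(3) = 8
g(3) = -8
Sum = 0

0


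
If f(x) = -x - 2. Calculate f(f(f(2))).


f(2) = -4
f(-4) = 2
f(2) = -4

-4


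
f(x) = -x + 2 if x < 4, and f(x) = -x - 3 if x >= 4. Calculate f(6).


-9


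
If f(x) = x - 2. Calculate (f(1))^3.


f(1) = -1
(-1)^3 = -1

-1


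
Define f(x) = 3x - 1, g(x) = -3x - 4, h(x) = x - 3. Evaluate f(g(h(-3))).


h(-3) = -6
g(-6) = 14
f(14) = 41

41


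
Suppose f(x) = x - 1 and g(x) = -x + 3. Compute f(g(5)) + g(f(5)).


f(g(5)) = -3
g(f(5)) = -1
Sum = -4

-4


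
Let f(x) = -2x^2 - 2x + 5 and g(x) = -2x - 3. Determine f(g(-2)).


g(-2) = 1
f(1) = (-2)*(1)^2 - 2*(1) + 5 = 1

1


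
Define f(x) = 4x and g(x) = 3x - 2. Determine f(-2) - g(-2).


f(-2) = -8
g(-2) = -8
Difference = 0

0


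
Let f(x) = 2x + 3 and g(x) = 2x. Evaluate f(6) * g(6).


f(6) = 15
g(6) = 12
Product = 180

180


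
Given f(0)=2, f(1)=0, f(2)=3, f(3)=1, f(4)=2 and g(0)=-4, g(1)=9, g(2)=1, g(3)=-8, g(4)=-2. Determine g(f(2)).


f(2) = 3
g(3) = -8

-8


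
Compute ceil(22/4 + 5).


11


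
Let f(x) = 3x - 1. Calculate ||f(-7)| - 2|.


f(-7) = -22
|-22| = 22
|22 - 2| = 20

20


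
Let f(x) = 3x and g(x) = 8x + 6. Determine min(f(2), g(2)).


f(2) = 6
g(2) = 22
min = 6

6


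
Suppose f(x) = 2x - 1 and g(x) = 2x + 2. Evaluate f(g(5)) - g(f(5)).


f(g(5)) = 23
g(f(5)) = 20
Difference = 3

3


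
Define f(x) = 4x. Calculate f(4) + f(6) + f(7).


f(4) = 16
f(6) = 24
f(7) = 28
Sum = 68

68


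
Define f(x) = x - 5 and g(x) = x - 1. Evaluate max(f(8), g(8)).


f(8) = 3
g(8) = 7
max = 7

7


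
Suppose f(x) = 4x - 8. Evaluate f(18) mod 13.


f(18) = 64
64 mod 13 = 12

12


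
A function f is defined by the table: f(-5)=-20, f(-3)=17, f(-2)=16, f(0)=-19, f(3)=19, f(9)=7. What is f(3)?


Reading from the table at x = 3

19


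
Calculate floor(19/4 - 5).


19/4 = 4.75
4.75 - 5 = -0.25
floor(-0.25) = -1

-1


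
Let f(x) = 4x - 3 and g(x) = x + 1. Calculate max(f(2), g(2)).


f(2) = 5
g(2) = 3
max = 5

5


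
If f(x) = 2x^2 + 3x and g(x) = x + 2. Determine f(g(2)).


44


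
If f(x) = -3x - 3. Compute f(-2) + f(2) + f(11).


f(-2) = 3
f(2) = -9
f(11) = -36
Sum = -42

-42


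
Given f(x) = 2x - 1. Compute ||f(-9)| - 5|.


f(-9) = -19
|-19| = 19
|19 - 5| = 14

14


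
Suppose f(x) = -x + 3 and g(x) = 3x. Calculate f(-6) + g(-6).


f(-6) = 9
g(-6) = -18
Sum = -9

-9


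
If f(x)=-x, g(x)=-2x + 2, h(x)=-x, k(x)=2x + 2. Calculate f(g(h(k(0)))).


k(0) = 2
h(2) = -2
g(-2) = 6
f(6) = -6

-6


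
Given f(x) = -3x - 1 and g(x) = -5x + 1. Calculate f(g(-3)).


g(-3) = 16
f(16) = -49

-49


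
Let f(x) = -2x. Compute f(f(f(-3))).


24


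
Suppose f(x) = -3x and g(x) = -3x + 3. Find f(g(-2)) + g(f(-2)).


f(g(-2)) = -27
g(f(-2)) = -15
Sum = -42

-42


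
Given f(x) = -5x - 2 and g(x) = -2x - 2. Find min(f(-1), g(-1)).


0


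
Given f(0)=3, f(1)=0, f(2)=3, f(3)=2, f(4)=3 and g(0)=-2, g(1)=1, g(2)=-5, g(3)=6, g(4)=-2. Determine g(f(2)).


f(2) = 3
g(3) = 6

6


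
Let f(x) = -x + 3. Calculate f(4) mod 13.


f(4) = -1
-1 mod 13 = 12

12


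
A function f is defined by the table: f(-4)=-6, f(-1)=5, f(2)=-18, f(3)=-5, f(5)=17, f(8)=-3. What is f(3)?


Reading from the table at x = 3

-5


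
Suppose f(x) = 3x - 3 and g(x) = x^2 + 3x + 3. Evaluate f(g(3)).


g(3) = 21
f(21) = 60

60


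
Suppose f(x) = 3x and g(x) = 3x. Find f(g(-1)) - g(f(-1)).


f(g(-1)) = -9
g(f(-1)) = -9
Difference = 0

0


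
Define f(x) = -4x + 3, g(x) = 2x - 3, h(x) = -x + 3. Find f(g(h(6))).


h(6) = -3
g(-3) = -9
f(-9) = 39

39


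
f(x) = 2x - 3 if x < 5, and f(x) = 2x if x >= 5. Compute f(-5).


-13


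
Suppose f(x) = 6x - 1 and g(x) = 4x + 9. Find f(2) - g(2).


f(2) = 11
g(2) = 17
Difference = -6

-6


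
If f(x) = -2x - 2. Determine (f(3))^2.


f(3) = -8
(-8)^2 = 64

64


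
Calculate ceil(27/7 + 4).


27/7 = 3.8571
3.8571 + 4 = 7.8571
ceil(7.8571) = 8

8


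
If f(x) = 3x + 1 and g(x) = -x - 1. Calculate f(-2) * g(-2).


f(-2) = -5
g(-2) = 1
Product = -5

-5


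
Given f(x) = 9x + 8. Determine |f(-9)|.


f(-9) = -73
|-73| = 73

73


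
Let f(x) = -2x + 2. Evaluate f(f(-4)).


-18


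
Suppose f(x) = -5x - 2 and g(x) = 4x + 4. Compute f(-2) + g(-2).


f(-2) = 8
g(-2) = -4
Sum = 4

4


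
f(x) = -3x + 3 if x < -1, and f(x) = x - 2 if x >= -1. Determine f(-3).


-3 satisfies x < -1
f(-3) = 12

12


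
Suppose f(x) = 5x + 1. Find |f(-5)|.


f(-5) = -24
|-24| = 24

24


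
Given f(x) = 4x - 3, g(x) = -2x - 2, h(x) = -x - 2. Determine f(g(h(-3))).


h(-3) = 1
g(1) = -4
f(-4) = -19

-19


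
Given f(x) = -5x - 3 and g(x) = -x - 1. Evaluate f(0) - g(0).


-2


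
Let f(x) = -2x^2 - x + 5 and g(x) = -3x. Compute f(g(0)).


g(0) = 0
f(0) = (-2)*(0)^2 - 1*(0) + 5 = 5

5


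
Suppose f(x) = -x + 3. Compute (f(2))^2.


f(2) = 1
(1)^2 = 1

1


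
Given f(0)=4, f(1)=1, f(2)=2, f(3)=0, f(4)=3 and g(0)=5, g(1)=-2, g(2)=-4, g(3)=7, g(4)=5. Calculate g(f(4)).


f(4) = 3
g(3) = 7

7


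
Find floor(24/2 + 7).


24/2 = 12
12 + 7 = 19
floor(19) = 19

19


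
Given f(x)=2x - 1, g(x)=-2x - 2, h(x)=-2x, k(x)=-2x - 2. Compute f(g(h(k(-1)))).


k(-1) = 0
h(0) = 0
g(0) = -2
f(-2) = -5

-5


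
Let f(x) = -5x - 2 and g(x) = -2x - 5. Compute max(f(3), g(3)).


f(3) = -17
g(3) = -11
max = -11

-11


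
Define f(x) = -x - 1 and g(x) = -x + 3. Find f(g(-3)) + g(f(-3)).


f(g(-3)) = -7
g(f(-3)) = 1
Sum = -6

-6


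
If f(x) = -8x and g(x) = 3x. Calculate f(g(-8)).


g(-8) = -24
f(-24) = 192

192


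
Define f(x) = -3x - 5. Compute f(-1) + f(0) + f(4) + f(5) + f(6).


f(-1) = -2
f(0) = -5
f(4) = -17
f(5) = -20
f(6) = -23
Sum = -67

-67


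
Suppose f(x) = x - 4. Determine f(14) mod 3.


1


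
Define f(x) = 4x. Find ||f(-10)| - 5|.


35


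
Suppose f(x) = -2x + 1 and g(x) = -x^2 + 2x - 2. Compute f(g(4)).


g(4) = -10
f(-10) = 21

21


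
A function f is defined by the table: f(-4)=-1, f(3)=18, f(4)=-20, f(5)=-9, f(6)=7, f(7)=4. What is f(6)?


Reading from the table at x = 6

7


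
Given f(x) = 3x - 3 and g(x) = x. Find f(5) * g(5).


f(5) = 12
g(5) = 5
Product = 60

60


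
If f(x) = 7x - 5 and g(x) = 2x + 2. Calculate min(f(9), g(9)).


f(9) = 58
g(9) = 20
min = 20

20


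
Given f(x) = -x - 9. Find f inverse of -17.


Solve -x - 9 = -17
x = (-17 + 9) / (-1) = 8

8


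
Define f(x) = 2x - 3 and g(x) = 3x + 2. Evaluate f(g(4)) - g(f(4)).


f(g(4)) = 25
g(f(4)) = 17
Difference = 8

8


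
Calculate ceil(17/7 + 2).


17/7 = 2.4286
2.4286 + 2 = 4.4286
ceil(4.4286) = 5

5


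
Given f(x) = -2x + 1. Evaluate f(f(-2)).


f(-2) = 5
f(5) = -9

-9


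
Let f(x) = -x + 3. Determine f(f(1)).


f(1) = 2
f(2) = 1

1


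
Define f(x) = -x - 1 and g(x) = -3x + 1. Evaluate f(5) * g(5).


f(5) = -6
g(5) = -14
Product = 84

84


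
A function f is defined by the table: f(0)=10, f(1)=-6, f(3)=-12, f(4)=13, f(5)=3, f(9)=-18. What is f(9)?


-18


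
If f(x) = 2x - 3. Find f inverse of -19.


-8


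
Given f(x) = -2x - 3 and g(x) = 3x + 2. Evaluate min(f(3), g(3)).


f(3) = -9
g(3) = 11
min = -9

-9


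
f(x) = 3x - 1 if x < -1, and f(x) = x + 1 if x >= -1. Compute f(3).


3 satisfies x >= -1
f(3) = 4

4


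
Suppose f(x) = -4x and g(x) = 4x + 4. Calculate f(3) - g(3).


-28


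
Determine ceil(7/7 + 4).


7/7 = 1
1 + 4 = 5
ceil(5) = 5

5


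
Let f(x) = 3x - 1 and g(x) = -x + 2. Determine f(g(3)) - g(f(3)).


2


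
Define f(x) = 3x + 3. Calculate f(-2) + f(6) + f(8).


f(-2) = -3
f(6) = 21
f(8) = 27
Sum = 45

45


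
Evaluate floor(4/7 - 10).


-10


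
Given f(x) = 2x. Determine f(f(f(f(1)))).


f(1) = 2
f(2) = 4
f(4) = 8
f(8) = 16

16


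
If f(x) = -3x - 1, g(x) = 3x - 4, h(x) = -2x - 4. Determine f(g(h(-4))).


h(-4) = 4
g(4) = 8
f(8) = -25

-25


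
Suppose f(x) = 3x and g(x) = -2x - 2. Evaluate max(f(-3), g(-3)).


f(-3) = -9
g(-3) = 4
max = 4

4


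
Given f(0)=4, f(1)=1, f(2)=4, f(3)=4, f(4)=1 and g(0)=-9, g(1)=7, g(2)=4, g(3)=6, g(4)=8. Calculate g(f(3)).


8


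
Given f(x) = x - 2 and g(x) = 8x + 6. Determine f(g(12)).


g(12) = 102
f(102) = 100

100


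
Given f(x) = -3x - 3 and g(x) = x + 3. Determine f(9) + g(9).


f(9) = -30
g(9) = 12
Sum = -18

-18


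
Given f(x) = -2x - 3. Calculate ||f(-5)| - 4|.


f(-5) = 7
|7| = 7
|7 - 4| = 3

3


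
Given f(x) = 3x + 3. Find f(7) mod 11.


f(7) = 24
24 mod 11 = 2

2


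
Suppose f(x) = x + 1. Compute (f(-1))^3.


f(-1) = 0
(0)^3 = 0

0


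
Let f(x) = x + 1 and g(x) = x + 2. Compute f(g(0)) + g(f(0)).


f(g(0)) = 3
g(f(0)) = 3
Sum = 6

6


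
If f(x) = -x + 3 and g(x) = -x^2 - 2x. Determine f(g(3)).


g(3) = -15
f(-15) = 18

18


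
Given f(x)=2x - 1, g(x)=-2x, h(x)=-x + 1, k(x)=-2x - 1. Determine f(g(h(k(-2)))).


7


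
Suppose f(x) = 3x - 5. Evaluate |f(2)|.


f(2) = 1
|1| = 1

1


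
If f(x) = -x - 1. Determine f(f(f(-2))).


1


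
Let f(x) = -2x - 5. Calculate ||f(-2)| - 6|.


f(-2) = -1
|-1| = 1
|1 - 6| = 5

5


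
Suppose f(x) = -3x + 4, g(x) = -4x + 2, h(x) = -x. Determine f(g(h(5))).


h(5) = -5
g(-5) = 22
f(22) = -62

-62


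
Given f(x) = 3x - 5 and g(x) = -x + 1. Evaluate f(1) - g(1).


-2


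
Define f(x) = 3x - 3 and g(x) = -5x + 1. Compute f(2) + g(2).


f(2) = 3
g(2) = -9
Sum = -6

-6


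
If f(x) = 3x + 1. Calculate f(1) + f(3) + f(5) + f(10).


61


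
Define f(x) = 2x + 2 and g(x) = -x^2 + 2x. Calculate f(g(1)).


g(1) = 1
f(1) = 4

4


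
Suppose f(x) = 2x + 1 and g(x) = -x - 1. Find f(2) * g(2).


-15


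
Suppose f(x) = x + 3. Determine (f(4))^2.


f(4) = 7
(7)^2 = 49

49


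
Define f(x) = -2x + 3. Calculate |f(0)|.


f(0) = 3
|3| = 3

3


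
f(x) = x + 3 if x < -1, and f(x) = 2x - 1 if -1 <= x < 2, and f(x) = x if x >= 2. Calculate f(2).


2 satisfies x >= 2
f(2) = 2

2


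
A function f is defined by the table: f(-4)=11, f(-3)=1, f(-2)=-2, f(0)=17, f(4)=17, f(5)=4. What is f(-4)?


11


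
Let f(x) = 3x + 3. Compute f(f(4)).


f(4) = 15
f(15) = 48

48


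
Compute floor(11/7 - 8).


-7


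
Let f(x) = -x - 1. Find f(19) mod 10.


f(19) = -20
-20 mod 10 = 0

0


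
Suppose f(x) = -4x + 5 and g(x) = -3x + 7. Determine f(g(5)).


g(5) = -8
f(-8) = 37

37


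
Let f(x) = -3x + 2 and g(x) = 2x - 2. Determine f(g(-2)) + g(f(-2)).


34


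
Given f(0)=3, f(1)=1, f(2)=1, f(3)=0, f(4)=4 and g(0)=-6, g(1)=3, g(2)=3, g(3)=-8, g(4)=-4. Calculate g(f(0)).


-8


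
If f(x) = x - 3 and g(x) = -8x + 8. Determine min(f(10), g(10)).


f(10) = 7
g(10) = -72
min = -72

-72


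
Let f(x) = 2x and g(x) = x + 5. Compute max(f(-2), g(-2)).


f(-2) = -4
g(-2) = 3
max = 3

3


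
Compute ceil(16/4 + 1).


16/4 = 4
4 + 1 = 5
ceil(5) = 5

5


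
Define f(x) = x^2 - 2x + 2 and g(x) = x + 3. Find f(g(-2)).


g(-2) = 1
f(1) = 1*(1)^2 - 2*(1) + 2 = 1

1


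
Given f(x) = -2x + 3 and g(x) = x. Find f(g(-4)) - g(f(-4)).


f(g(-4)) = 11
g(f(-4)) = 11
Difference = 0

0


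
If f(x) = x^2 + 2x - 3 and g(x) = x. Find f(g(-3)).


g(-3) = -3
f(-3) = 1*(-3)^2 + 2*(-3) - 3 = 0

0


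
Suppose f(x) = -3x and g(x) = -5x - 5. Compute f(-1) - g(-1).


f(-1) = 3
g(-1) = 0
Difference = 3

3


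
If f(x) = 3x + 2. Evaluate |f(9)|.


f(9) = 29
|29| = 29

29


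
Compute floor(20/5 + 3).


20/5 = 4
4 + 3 = 7
floor(7) = 7

7


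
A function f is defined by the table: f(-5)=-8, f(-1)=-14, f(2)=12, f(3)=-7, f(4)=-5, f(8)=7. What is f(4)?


Reading from the table at x = 4

-5


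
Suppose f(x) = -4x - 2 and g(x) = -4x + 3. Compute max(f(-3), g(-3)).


f(-3) = 10
g(-3) = 15
max = 15

15


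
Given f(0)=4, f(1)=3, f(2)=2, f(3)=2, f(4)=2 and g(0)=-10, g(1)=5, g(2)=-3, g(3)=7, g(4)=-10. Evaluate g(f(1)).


f(1) = 3
g(3) = 7

7


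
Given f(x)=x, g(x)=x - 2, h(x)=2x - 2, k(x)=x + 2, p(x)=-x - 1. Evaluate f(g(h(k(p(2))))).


p(2) = -3
k(-3) = -1
h(-1) = -4
g(-4) = -6
f(-6) = -6

-6


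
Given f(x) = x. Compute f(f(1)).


f(1) = 1
f(1) = 1

1


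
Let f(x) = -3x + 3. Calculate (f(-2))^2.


f(-2) = 9
(9)^2 = 81

81


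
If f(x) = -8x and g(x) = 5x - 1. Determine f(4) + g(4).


f(4) = -32
g(4) = 19
Sum = -13

-13


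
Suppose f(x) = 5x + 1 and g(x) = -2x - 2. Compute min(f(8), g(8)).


-18


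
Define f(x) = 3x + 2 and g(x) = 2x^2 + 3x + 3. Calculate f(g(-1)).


8


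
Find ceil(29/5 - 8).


29/5 = 5.8
5.8 - 8 = -2.2
ceil(-2.2) = -2

-2


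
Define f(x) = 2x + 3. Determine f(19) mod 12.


f(19) = 41
41 mod 12 = 5

5


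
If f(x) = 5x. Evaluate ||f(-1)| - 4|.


1


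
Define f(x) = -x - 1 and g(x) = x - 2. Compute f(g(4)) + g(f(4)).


f(g(4)) = -3
g(f(4)) = -7
Sum = -10

-10


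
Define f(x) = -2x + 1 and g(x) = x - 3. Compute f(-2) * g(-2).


f(-2) = 5
g(-2) = -5
Product = -25

-25


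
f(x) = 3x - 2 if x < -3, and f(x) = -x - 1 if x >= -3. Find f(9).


-10


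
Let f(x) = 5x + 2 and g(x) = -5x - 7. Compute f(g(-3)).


g(-3) = 8
f(8) = 42

42


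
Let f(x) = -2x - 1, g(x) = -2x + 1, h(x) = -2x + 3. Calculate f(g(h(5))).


h(5) = -7
g(-7) = 15
f(15) = -31

-31


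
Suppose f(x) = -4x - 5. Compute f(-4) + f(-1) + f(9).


f(-4) = 11
f(-1) = -1
f(9) = -41
Sum = -31

-31


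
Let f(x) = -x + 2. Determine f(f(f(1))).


f(1) = 1
f(1) = 1
f(1) = 1

1


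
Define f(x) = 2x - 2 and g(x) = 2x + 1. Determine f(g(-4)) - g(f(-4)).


f(g(-4)) = -16
g(f(-4)) = -19
Difference = 3

3


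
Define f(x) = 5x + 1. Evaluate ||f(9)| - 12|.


34


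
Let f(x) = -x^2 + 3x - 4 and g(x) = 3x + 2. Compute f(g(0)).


g(0) = 2
f(2) = (-1)*(2)^2 + 3*(2) - 4 = -2

-2


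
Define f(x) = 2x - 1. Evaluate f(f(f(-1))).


f(-1) = -3
f(-3) = -7
f(-7) = -15

-15


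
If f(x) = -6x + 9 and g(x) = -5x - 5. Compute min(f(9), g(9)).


-50


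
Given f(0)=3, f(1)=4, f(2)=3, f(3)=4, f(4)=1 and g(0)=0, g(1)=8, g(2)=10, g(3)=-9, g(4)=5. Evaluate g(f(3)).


f(3) = 4
g(4) = 5

5


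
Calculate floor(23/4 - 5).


0


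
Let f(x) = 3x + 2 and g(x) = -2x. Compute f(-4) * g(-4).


f(-4) = -10
g(-4) = 8
Product = -80

-80


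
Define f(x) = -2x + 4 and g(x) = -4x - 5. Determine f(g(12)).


110


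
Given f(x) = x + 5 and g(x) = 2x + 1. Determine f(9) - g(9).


-5


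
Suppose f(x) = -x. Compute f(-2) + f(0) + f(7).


f(-2) = 2
f(0) = 0
f(7) = -7
Sum = -5

-5


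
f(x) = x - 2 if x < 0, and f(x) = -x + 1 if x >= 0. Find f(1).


0


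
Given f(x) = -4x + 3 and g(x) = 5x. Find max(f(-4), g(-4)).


19


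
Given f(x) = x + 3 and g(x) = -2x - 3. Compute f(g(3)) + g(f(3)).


f(g(3)) = -6
g(f(3)) = -15
Sum = -21

-21


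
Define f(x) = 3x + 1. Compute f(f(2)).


22


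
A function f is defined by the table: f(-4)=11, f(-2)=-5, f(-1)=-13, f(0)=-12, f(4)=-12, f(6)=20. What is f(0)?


Reading from the table at x = 0

-12


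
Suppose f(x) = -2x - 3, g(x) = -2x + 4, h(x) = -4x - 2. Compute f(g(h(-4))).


h(-4) = 14
g(14) = -24
f(-24) = 45

45


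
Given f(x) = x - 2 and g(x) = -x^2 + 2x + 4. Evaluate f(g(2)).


2


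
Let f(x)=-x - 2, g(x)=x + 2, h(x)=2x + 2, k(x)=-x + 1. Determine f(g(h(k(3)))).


k(3) = -2
h(-2) = -2
g(-2) = 0
f(0) = -2

-2


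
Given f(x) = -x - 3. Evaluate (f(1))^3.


-64


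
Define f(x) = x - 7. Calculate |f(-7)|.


f(-7) = -14
|-14| = 14

14


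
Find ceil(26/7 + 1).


5


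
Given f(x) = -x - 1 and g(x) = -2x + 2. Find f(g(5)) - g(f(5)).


f(g(5)) = 7
g(f(5)) = 14
Difference = -7

-7


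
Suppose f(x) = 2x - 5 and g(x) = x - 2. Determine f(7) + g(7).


f(7) = 9
g(7) = 5
Sum = 14

14


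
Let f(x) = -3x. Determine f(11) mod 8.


7


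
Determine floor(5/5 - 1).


5/5 = 1
1 - 1 = 0
floor(0) = 0

0


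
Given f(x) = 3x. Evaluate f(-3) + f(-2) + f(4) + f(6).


15


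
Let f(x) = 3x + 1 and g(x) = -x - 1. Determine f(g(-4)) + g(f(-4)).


f(g(-4)) = 10
g(f(-4)) = 10
Sum = 20

20


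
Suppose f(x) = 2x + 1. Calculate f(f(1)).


f(1) = 3
f(3) = 7

7


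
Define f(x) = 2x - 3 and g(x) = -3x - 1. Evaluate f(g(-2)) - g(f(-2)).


-13


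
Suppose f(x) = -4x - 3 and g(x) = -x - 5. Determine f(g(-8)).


g(-8) = 3
f(3) = -15

-15


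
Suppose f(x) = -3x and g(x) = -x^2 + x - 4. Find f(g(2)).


g(2) = -6
f(-6) = 18

18


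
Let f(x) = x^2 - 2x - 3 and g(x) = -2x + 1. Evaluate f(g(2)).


g(2) = -3
f(-3) = 1*(-3)^2 - 2*(-3) - 3 = 12

12


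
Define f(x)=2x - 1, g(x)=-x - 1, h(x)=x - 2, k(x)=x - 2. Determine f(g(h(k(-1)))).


k(-1) = -3
h(-3) = -5
g(-5) = 4
f(4) = 7

7


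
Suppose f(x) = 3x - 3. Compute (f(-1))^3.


f(-1) = -6
(-6)^3 = -216

-216


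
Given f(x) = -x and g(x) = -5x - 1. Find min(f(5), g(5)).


f(5) = -5
g(5) = -26
min = -26

-26


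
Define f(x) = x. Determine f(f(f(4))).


f(4) = 4
f(4) = 4
f(4) = 4

4


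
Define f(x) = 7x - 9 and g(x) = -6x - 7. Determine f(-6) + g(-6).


f(-6) = -51
g(-6) = 29
Sum = -22

-22


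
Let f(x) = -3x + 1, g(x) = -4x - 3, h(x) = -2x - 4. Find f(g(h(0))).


h(0) = -4
g(-4) = 13
f(13) = -38

-38


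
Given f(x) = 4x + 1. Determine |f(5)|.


f(5) = 21
|21| = 21

21


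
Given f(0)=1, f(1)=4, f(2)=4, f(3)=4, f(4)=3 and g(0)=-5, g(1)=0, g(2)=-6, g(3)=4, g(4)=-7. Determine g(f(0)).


f(0) = 1
g(1) = 0

0


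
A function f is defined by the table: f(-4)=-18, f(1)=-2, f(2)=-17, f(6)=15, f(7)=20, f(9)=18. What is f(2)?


Reading from the table at x = 2

-17


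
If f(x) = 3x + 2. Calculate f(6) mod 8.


4


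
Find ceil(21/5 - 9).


-4


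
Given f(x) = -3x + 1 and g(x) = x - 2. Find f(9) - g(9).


-33


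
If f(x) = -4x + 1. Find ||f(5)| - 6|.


f(5) = -19
|-19| = 19
|19 - 6| = 13

13


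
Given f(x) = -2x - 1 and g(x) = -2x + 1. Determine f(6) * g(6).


f(6) = -13
g(6) = -11
Product = 143

143


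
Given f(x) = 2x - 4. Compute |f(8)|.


12


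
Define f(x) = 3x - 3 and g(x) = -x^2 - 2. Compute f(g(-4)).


-57


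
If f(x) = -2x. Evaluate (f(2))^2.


f(2) = -4
(-4)^2 = 16

16


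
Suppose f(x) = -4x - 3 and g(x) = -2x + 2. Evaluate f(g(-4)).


g(-4) = 10
f(10) = -43

-43


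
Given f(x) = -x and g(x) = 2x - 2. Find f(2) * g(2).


-4


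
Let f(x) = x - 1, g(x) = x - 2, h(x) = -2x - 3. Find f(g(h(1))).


-8


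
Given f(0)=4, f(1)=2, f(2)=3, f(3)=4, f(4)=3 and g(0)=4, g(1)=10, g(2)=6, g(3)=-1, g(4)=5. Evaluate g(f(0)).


f(0) = 4
g(4) = 5

5


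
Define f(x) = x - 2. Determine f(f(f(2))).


f(2) = 0
f(0) = -2
f(-2) = -4

-4


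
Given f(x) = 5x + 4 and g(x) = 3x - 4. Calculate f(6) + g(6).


f(6) = 34
g(6) = 14
Sum = 48

48


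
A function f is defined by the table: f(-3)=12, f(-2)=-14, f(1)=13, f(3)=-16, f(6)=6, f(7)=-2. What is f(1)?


13
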